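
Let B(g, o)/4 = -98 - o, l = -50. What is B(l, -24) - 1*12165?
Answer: -12461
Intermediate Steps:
B(g, o) = -392 - 4*o (B(g, o) = 4*(-98 - o) = -392 - 4*o)
B(l, -24) - 1*12165 = (-392 - 4*(-24)) - 1*12165 = (-392 + 96) - 12165 = -296 - 12165 = -12461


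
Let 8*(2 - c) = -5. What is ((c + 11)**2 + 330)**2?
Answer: 1089066001/4096 ≈ 2.6589e+5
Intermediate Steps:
c = 21/8 (c = 2 - 1/8*(-5) = 2 + 5/8 = 21/8 ≈ 2.6250)
((c + 11)**2 + 330)**2 = ((21/8 + 11)**2 + 330)**2 = ((109/8)**2 + 330)**2 = (11881/64 + 330)**2 = (33001/64)**2 = 1089066001/4096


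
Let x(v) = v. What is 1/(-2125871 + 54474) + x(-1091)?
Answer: -2259894128/2071397 ≈ -1091.0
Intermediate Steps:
1/(-2125871 + 54474) + x(-1091) = 1/(-2125871 + 54474) - 1091 = 1/(-2071397) - 1091 = -1/2071397 - 1091 = -2259894128/2071397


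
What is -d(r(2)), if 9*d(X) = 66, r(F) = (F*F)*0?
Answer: -22/3 ≈ -7.3333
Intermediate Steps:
r(F) = 0 (r(F) = F²*0 = 0)
d(X) = 22/3 (d(X) = (⅑)*66 = 22/3)
-d(r(2)) = -1*22/3 = -22/3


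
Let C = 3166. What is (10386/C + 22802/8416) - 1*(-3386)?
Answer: 22594939831/6661264 ≈ 3392.0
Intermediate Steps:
(10386/C + 22802/8416) - 1*(-3386) = (10386/3166 + 22802/8416) - 1*(-3386) = (10386*(1/3166) + 22802*(1/8416)) + 3386 = (5193/1583 + 11401/4208) + 3386 = 39899927/6661264 + 3386 = 22594939831/6661264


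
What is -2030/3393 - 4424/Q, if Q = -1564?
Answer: 102032/45747 ≈ 2.2304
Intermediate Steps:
-2030/3393 - 4424/Q = -2030/3393 - 4424/(-1564) = -2030*1/3393 - 4424*(-1/1564) = -70/117 + 1106/391 = 102032/45747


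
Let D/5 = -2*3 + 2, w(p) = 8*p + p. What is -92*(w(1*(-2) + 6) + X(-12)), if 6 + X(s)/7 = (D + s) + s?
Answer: 28888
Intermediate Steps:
w(p) = 9*p
D = -20 (D = 5*(-2*3 + 2) = 5*(-6 + 2) = 5*(-4) = -20)
X(s) = -182 + 14*s (X(s) = -42 + 7*((-20 + s) + s) = -42 + 7*(-20 + 2*s) = -42 + (-140 + 14*s) = -182 + 14*s)
-92*(w(1*(-2) + 6) + X(-12)) = -92*(9*(1*(-2) + 6) + (-182 + 14*(-12))) = -92*(9*(-2 + 6) + (-182 - 168)) = -92*(9*4 - 350) = -92*(36 - 350) = -92*(-314) = 28888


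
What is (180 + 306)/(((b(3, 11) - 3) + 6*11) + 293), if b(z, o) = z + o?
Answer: 243/185 ≈ 1.3135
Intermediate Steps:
b(z, o) = o + z
(180 + 306)/(((b(3, 11) - 3) + 6*11) + 293) = (180 + 306)/((((11 + 3) - 3) + 6*11) + 293) = 486/(((14 - 3) + 66) + 293) = 486/((11 + 66) + 293) = 486/(77 + 293) = 486/370 = 486*(1/370) = 243/185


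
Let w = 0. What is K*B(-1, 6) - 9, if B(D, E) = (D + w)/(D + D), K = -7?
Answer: -25/2 ≈ -12.500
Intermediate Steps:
B(D, E) = 1/2 (B(D, E) = (D + 0)/(D + D) = D/((2*D)) = D*(1/(2*D)) = 1/2)
K*B(-1, 6) - 9 = -7*1/2 - 9 = -7/2 - 9 = -25/2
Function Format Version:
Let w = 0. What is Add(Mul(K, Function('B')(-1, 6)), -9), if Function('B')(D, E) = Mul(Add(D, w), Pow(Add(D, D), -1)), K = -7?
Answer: Rational(-25, 2) ≈ -12.500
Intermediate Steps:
Function('B')(D, E) = Rational(1, 2) (Function('B')(D, E) = Mul(Add(D, 0), Pow(Add(D, D), -1)) = Mul(D, Pow(Mul(2, D), -1)) = Mul(D, Mul(Rational(1, 2), Pow(D, -1))) = Rational(1, 2))
Add(Mul(K, Function('B')(-1, 6)), -9) = Add(Mul(-7, Rational(1, 2)), -9) = Add(Rational(-7, 2), -9) = Rational(-25, 2)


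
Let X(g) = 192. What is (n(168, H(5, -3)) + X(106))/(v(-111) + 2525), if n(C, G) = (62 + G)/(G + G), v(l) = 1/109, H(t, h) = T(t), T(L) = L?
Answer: 216583/2752260 ≈ 0.078693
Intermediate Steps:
H(t, h) = t
v(l) = 1/109
n(C, G) = (62 + G)/(2*G) (n(C, G) = (62 + G)/((2*G)) = (62 + G)*(1/(2*G)) = (62 + G)/(2*G))
(n(168, H(5, -3)) + X(106))/(v(-111) + 2525) = ((½)*(62 + 5)/5 + 192)/(1/109 + 2525) = ((½)*(⅕)*67 + 192)/(275226/109) = (67/10 + 192)*(109/275226) = (1987/10)*(109/275226) = 216583/2752260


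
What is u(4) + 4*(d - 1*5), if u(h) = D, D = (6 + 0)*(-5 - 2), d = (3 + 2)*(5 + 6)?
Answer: 158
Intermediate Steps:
d = 55 (d = 5*11 = 55)
D = -42 (D = 6*(-7) = -42)
u(h) = -42
u(4) + 4*(d - 1*5) = -42 + 4*(55 - 1*5) = -42 + 4*(55 - 5) = -42 + 4*50 = -42 + 200 = 158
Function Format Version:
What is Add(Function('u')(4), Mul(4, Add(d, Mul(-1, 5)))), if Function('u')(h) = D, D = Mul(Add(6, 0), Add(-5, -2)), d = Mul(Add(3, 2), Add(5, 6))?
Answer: 158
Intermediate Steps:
d = 55 (d = Mul(5, 11) = 55)
D = -42 (D = Mul(6, -7) = -42)
Function('u')(h) = -42
Add(Function('u')(4), Mul(4, Add(d, Mul(-1, 5)))) = Add(-42, Mul(4, Add(55, Mul(-1, 5)))) = Add(-42, Mul(4, Add(55, -5))) = Add(-42, Mul(4, 50)) = Add(-42, 200) = 158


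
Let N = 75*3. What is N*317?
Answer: 71325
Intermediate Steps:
N = 225
N*317 = 225*317 = 71325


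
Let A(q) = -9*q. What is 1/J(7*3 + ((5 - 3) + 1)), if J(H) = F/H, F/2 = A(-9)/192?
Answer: 256/9 ≈ 28.444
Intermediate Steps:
F = 27/32 (F = 2*(-9*(-9)/192) = 2*(81*(1/192)) = 2*(27/64) = 27/32 ≈ 0.84375)
J(H) = 27/(32*H)
1/J(7*3 + ((5 - 3) + 1)) = 1/(27/(32*(7*3 + ((5 - 3) + 1)))) = 1/(27/(32*(21 + (2 + 1)))) = 1/(27/(32*(21 + 3))) = 1/((27/32)/24) = 1/((27/32)*(1/24)) = 1/(9/256) = 256/9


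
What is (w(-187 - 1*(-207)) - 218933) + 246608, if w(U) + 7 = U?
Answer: 27688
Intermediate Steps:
w(U) = -7 + U
(w(-187 - 1*(-207)) - 218933) + 246608 = ((-7 + (-187 - 1*(-207))) - 218933) + 246608 = ((-7 + (-187 + 207)) - 218933) + 246608 = ((-7 + 20) - 218933) + 246608 = (13 - 218933) + 246608 = -218920 + 246608 = 27688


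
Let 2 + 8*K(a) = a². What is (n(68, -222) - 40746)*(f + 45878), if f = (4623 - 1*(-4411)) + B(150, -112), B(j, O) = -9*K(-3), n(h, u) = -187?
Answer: -17979124389/8 ≈ -2.2474e+9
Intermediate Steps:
K(a) = -¼ + a²/8
B(j, O) = -63/8 (B(j, O) = -9*(-¼ + (⅛)*(-3)²) = -9*(-¼ + (⅛)*9) = -9*(-¼ + 9/8) = -9*7/8 = -63/8)
f = 72209/8 (f = (4623 - 1*(-4411)) - 63/8 = (4623 + 4411) - 63/8 = 9034 - 63/8 = 72209/8 ≈ 9026.1)
(n(68, -222) - 40746)*(f + 45878) = (-187 - 40746)*(72209/8 + 45878) = -40933*439233/8 = -17979124389/8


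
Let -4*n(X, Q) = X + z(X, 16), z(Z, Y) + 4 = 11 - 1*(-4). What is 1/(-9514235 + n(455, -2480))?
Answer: -2/19028703 ≈ -1.0510e-7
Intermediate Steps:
z(Z, Y) = 11 (z(Z, Y) = -4 + (11 - 1*(-4)) = -4 + (11 + 4) = -4 + 15 = 11)
n(X, Q) = -11/4 - X/4 (n(X, Q) = -(X + 11)/4 = -(11 + X)/4 = -11/4 - X/4)
1/(-9514235 + n(455, -2480)) = 1/(-9514235 + (-11/4 - ¼*455)) = 1/(-9514235 + (-11/4 - 455/4)) = 1/(-9514235 - 233/2) = 1/(-19028703/2) = -2/19028703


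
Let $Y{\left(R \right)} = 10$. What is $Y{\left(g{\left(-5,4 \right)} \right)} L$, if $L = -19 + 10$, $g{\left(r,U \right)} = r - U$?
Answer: $-90$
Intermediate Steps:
$L = -9$
$Y{\left(g{\left(-5,4 \right)} \right)} L = 10 \left(-9\right) = -90$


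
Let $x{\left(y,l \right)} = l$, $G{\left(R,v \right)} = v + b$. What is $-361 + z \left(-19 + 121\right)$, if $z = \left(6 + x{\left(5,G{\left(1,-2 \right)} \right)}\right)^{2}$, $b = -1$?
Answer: $557$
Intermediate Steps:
$G{\left(R,v \right)} = -1 + v$ ($G{\left(R,v \right)} = v - 1 = -1 + v$)
$z = 9$ ($z = \left(6 - 3\right)^{2} = 3^{2} = 9$)
$-361 + z \left(-19 + 121\right) = -361 + 9 \left(-19 + 121\right) = -361 + 9 \cdot 102 = -361 + 918 = 557$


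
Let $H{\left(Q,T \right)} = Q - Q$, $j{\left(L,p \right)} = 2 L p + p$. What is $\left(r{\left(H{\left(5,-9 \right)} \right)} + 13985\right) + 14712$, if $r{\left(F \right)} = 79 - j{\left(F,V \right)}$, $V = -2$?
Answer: $28778$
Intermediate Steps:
$j{\left(L,p \right)} = p + 2 L p$ ($j{\left(L,p \right)} = 2 L p + p = p + 2 L p$)
$H{\left(Q,T \right)} = 0$
$r{\left(F \right)} = 81 + 4 F$ ($r{\left(F \right)} = 79 - - 2 \left(1 + 2 F\right) = 79 - \left(-2 - 4 F\right) = 79 + \left(2 + 4 F\right) = 81 + 4 F$)
$\left(r{\left(H{\left(5,-9 \right)} \right)} + 13985\right) + 14712 = \left(\left(81 + 4 \cdot 0\right) + 13985\right) + 14712 = \left(\left(81 + 0\right) + 13985\right) + 14712 = \left(81 + 13985\right) + 14712 = 14066 + 14712 = 28778$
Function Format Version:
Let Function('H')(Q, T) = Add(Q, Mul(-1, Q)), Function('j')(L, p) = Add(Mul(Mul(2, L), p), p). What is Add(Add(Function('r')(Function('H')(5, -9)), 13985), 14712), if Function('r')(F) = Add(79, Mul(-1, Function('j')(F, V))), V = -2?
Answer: 28778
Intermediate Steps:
Function('j')(L, p) = Add(p, Mul(2, L, p)) (Function('j')(L, p) = Add(Mul(2, L, p), p) = Add(p, Mul(2, L, p)))
Function('H')(Q, T) = 0
Function('r')(F) = Add(81, Mul(4, F)) (Function('r')(F) = Add(79, Mul(-1, Mul(-2, Add(1, Mul(2, F))))) = Add(79, Mul(-1, Add(-2, Mul(-4, F)))) = Add(79, Add(2, Mul(4, F))) = Add(81, Mul(4, F)))
Add(Add(Function('r')(Function('H')(5, -9)), 13985), 14712) = Add(Add(Add(81, Mul(4, 0)), 13985), 14712) = Add(Add(Add(81, 0), 13985), 14712) = Add(Add(81, 13985), 14712) = Add(14066, 14712) = 28778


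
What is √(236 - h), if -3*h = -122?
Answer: √1758/3 ≈ 13.976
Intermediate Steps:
h = 122/3 (h = -⅓*(-122) = 122/3 ≈ 40.667)
√(236 - h) = √(236 - 1*122/3) = √(236 - 122/3) = √(586/3) = √1758/3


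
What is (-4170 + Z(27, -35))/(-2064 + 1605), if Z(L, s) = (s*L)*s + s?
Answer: -28870/459 ≈ -62.898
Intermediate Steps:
Z(L, s) = s + L*s² (Z(L, s) = (L*s)*s + s = L*s² + s = s + L*s²)
(-4170 + Z(27, -35))/(-2064 + 1605) = (-4170 - 35*(1 + 27*(-35)))/(-2064 + 1605) = (-4170 - 35*(1 - 945))/(-459) = (-4170 - 35*(-944))*(-1/459) = (-4170 + 33040)*(-1/459) = 28870*(-1/459) = -28870/459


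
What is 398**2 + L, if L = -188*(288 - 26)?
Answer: 109148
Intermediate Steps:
L = -49256 (L = -188*262 = -49256)
398**2 + L = 398**2 - 49256 = 158404 - 49256 = 109148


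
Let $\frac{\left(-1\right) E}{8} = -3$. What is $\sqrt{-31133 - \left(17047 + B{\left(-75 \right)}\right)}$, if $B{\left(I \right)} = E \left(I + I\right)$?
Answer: $2 i \sqrt{11145} \approx 211.14 i$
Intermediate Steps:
$E = 24$ ($E = \left(-8\right) \left(-3\right) = 24$)
$B{\left(I \right)} = 48 I$ ($B{\left(I \right)} = 24 \left(I + I\right) = 24 \cdot 2 I = 48 I$)
$\sqrt{-31133 - \left(17047 + B{\left(-75 \right)}\right)} = \sqrt{-31133 - \left(17047 + 48 \left(-75\right)\right)} = \sqrt{-31133 - 13447} = \sqrt{-44580} = 2 i \sqrt{11145}$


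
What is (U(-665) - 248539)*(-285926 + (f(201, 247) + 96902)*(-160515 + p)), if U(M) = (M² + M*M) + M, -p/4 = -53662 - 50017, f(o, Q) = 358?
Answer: 15705379549710164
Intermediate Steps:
p = 414716 (p = -4*(-53662 - 50017) = -4*(-103679) = 414716)
U(M) = M + 2*M² (U(M) = (M² + M²) + M = 2*M² + M = M + 2*M²)
(U(-665) - 248539)*(-285926 + (f(201, 247) + 96902)*(-160515 + p)) = (-665*(1 + 2*(-665)) - 248539)*(-285926 + (358 + 96902)*(-160515 + 414716)) = (-665*(1 - 1330) - 248539)*(-285926 + 97260*254201) = (-665*(-1329) - 248539)*(-285926 + 24723589260) = (883785 - 248539)*24723303334 = 635246*24723303334 = 15705379549710164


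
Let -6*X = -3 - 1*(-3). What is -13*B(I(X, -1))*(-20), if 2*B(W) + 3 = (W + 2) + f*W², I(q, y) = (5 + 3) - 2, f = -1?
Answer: -4030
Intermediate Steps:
X = 0 (X = -(-3 - 1*(-3))/6 = -(-3 + 3)/6 = -⅙*0 = 0)
I(q, y) = 6 (I(q, y) = 8 - 2 = 6)
B(W) = -½ + W/2 - W²/2 (B(W) = -3/2 + ((W + 2) - W²)/2 = -3/2 + ((2 + W) - W²)/2 = -3/2 + (2 + W - W²)/2 = -3/2 + (1 + W/2 - W²/2) = -½ + W/2 - W²/2)
-13*B(I(X, -1))*(-20) = -13*(-½ + (½)*6 - ½*6²)*(-20) = -13*(-½ + 3 - ½*36)*(-20) = -13*(-½ + 3 - 18)*(-20) = -13*(-31/2)*(-20) = (403/2)*(-20) = -4030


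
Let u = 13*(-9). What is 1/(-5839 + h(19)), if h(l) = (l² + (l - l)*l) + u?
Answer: -1/5595 ≈ -0.00017873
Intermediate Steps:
u = -117
h(l) = -117 + l² (h(l) = (l² + (l - l)*l) - 117 = (l² + 0*l) - 117 = (l² + 0) - 117 = l² - 117 = -117 + l²)
1/(-5839 + h(19)) = 1/(-5839 + (-117 + 19²)) = 1/(-5839 + (-117 + 361)) = 1/(-5839 + 244) = 1/(-5595) = -1/5595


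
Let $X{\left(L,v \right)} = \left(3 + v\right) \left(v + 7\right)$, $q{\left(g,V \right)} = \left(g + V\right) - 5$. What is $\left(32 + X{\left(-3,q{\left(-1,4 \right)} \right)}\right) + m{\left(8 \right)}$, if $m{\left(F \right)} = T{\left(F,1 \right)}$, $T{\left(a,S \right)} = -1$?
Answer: $36$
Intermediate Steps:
$m{\left(F \right)} = -1$
$q{\left(g,V \right)} = -5 + V + g$ ($q{\left(g,V \right)} = \left(V + g\right) - 5 = -5 + V + g$)
$X{\left(L,v \right)} = \left(3 + v\right) \left(7 + v\right)$
$\left(32 + X{\left(-3,q{\left(-1,4 \right)} \right)}\right) + m{\left(8 \right)} = \left(32 + \left(21 + \left(-5 + 4 - 1\right)^{2} + 10 \left(-5 + 4 - 1\right)\right)\right) - 1 = \left(32 + \left(21 + \left(-2\right)^{2} + 10 \left(-2\right)\right)\right) - 1 = \left(32 + \left(21 + 4 - 20\right)\right) - 1 = \left(32 + 5\right) - 1 = 37 - 1 = 36$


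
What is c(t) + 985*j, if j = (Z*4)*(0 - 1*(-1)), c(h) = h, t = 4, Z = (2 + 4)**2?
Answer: 141844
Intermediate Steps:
Z = 36 (Z = 6**2 = 36)
j = 144 (j = (36*4)*(0 - 1*(-1)) = 144*(0 + 1) = 144*1 = 144)
c(t) + 985*j = 4 + 985*144 = 4 + 141840 = 141844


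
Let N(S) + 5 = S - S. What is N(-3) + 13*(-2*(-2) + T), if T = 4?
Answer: 99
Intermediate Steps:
N(S) = -5 (N(S) = -5 + (S - S) = -5 + 0 = -5)
N(-3) + 13*(-2*(-2) + T) = -5 + 13*(-2*(-2) + 4) = -5 + 13*(4 + 4) = -5 + 13*8 = -5 + 104 = 99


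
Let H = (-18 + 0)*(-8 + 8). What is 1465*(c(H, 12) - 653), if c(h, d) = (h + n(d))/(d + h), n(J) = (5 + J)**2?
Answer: -11056355/12 ≈ -9.2136e+5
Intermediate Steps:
H = 0 (H = -18*0 = 0)
c(h, d) = (h + (5 + d)**2)/(d + h)
1465*(c(H, 12) - 653) = 1465*((0 + (5 + 12)**2)/(12 + 0) - 653) = 1465*((0 + 17**2)/12 - 653) = 1465*((0 + 289)/12 - 653) = 1465*((1/12)*289 - 653) = 1465*(289/12 - 653) = 1465*(-7547/12) = -11056355/12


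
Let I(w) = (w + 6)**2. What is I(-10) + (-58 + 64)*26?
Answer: 172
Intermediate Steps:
I(w) = (6 + w)**2
I(-10) + (-58 + 64)*26 = (6 - 10)**2 + (-58 + 64)*26 = (-4)**2 + 6*26 = 16 + 156 = 172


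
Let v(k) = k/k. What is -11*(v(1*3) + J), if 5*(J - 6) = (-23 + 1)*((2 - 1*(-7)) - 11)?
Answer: -869/5 ≈ -173.80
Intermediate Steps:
v(k) = 1
J = 74/5 (J = 6 + ((-23 + 1)*((2 - 1*(-7)) - 11))/5 = 6 + (-22*((2 + 7) - 11))/5 = 6 + (-22*(9 - 11))/5 = 6 + (-22*(-2))/5 = 6 + (⅕)*44 = 6 + 44/5 = 74/5 ≈ 14.800)
-11*(v(1*3) + J) = -11*(1 + 74/5) = -11*79/5 = -869/5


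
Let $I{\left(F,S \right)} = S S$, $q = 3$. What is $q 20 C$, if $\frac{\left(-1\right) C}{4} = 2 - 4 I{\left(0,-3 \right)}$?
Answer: $8160$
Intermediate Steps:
$I{\left(F,S \right)} = S^{2}$
$C = 136$ ($C = - 4 \left(2 - 4 \left(-3\right)^{2}\right) = - 4 \left(2 - 36\right) = \left(-4\right) \left(-34\right) = 136$)
$q 20 C = 3 \cdot 20 \cdot 136 = 60 \cdot 136 = 8160$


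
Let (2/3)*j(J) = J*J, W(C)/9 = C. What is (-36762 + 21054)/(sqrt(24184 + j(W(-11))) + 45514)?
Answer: -476622608/1380990207 + 5236*sqrt(155542)/1380990207 ≈ -0.34364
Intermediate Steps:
W(C) = 9*C
j(J) = 3*J**2/2 (j(J) = 3*(J*J)/2 = 3*J**2/2)
(-36762 + 21054)/(sqrt(24184 + j(W(-11))) + 45514) = (-36762 + 21054)/(sqrt(24184 + 3*(9*(-11))**2/2) + 45514) = -15708/(sqrt(24184 + (3/2)*(-99)**2) + 45514) = -15708/(sqrt(24184 + (3/2)*9801) + 45514) = -15708/(sqrt(24184 + 29403/2) + 45514) = -15708/(sqrt(77771/2) + 45514) = -15708/(sqrt(155542)/2 + 45514) = -15708/(45514 + sqrt(155542)/2)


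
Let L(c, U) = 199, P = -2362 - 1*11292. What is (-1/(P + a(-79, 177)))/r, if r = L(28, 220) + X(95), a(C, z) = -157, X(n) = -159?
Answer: 1/552440 ≈ 1.8102e-6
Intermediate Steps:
P = -13654 (P = -2362 - 11292 = -13654)
r = 40 (r = 199 - 159 = 40)
(-1/(P + a(-79, 177)))/r = -1/(-13654 - 157)/40 = -1/(-13811)*(1/40) = -1*(-1/13811)*(1/40) = (1/13811)*(1/40) = 1/552440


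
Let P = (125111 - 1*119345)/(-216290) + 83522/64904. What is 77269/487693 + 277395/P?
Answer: 474781049015108482501/2156912139693697 ≈ 2.2012e+5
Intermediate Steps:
P = 4422684229/3509521540 (P = (125111 - 119345)*(-1/216290) + 83522*(1/64904) = 5766*(-1/216290) + 41761/32452 = -2883/108145 + 41761/32452 = 4422684229/3509521540 ≈ 1.2602)
77269/487693 + 277395/P = 77269/487693 + 277395/(4422684229/3509521540) = 77269*(1/487693) + 277395*(3509521540/4422684229) = 77269/487693 + 973523727588300/4422684229 = 474781049015108482501/2156912139693697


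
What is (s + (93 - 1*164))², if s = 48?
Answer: 529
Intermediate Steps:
(s + (93 - 1*164))² = (48 + (93 - 1*164))² = (48 + (93 - 164))² = (48 - 71)² = (-23)² = 529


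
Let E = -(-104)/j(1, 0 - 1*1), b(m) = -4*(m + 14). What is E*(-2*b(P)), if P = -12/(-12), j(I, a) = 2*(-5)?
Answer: -1248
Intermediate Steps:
j(I, a) = -10
P = 1 (P = -12*(-1/12) = 1)
b(m) = -56 - 4*m (b(m) = -4*(14 + m) = -56 - 4*m)
E = -52/5 (E = -(-104)/(-10) = -(-104)*(-1)/10 = -1*52/5 = -52/5 ≈ -10.400)
E*(-2*b(P)) = -(-104)*(-56 - 4*1)/5 = -(-104)*(-56 - 4)/5 = -(-104)*(-60)/5 = -52/5*120 = -1248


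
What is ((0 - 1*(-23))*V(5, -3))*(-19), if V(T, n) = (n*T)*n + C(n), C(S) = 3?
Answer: -20976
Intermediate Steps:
V(T, n) = 3 + T*n² (V(T, n) = (n*T)*n + 3 = (T*n)*n + 3 = T*n² + 3 = 3 + T*n²)
((0 - 1*(-23))*V(5, -3))*(-19) = ((0 - 1*(-23))*(3 + 5*(-3)²))*(-19) = ((0 + 23)*(3 + 5*9))*(-19) = (23*(3 + 45))*(-19) = (23*48)*(-19) = 1104*(-19) = -20976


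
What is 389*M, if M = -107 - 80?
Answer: -72743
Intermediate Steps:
M = -187
389*M = 389*(-187) = -72743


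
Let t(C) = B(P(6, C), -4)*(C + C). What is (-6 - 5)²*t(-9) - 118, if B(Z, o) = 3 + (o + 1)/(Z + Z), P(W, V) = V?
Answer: -7015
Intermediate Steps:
B(Z, o) = 3 + (1 + o)/(2*Z) (B(Z, o) = 3 + (1 + o)/((2*Z)) = 3 + (1 + o)*(1/(2*Z)) = 3 + (1 + o)/(2*Z))
t(C) = -3 + 6*C (t(C) = ((1 - 4 + 6*C)/(2*C))*(C + C) = ((-3 + 6*C)/(2*C))*(2*C) = -3 + 6*C)
(-6 - 5)²*t(-9) - 118 = (-6 - 5)²*(-3 + 6*(-9)) - 118 = (-11)²*(-3 - 54) - 118 = 121*(-57) - 118 = -6897 - 118 = -7015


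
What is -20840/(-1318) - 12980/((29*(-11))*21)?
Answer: 7123400/401331 ≈ 17.749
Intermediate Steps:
-20840/(-1318) - 12980/((29*(-11))*21) = -20840*(-1/1318) - 12980/((-319*21)) = 10420/659 - 12980/(-6699) = 10420/659 - 12980*(-1/6699) = 10420/659 + 1180/609 = 7123400/401331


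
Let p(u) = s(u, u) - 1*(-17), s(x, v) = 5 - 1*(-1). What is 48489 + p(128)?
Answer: 48512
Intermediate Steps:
s(x, v) = 6 (s(x, v) = 5 + 1 = 6)
p(u) = 23 (p(u) = 6 - 1*(-17) = 6 + 17 = 23)
48489 + p(128) = 48489 + 23 = 48512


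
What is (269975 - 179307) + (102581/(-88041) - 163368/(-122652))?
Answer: 27196432265507/299955687 ≈ 90668.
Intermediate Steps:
(269975 - 179307) + (102581/(-88041) - 163368/(-122652)) = 90668 + (102581*(-1/88041) - 163368*(-1/122652)) = 90668 + (-102581/88041 + 4538/3407) = 90668 + 50036591/299955687 = 27196432265507/299955687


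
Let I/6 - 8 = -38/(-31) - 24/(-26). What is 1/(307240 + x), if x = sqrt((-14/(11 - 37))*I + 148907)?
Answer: 1609630360/494542051510847 - 13*sqrt(24189162143)/494542051510847 ≈ 3.2507e-6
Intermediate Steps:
I = 24540/403 (I = 48 + 6*(-38/(-31) - 24/(-26)) = 48 + 6*(-38*(-1/31) - 24*(-1/26)) = 48 + 6*(38/31 + 12/13) = 48 + 6*(866/403) = 48 + 5196/403 = 24540/403 ≈ 60.893)
x = sqrt(24189162143)/403 (x = sqrt(-14/(11 - 37)*(24540/403) + 148907) = sqrt(-14/(-26)*(24540/403) + 148907) = sqrt(-14*(-1/26)*(24540/403) + 148907) = sqrt((7/13)*(24540/403) + 148907) = sqrt(171780/5239 + 148907) = sqrt(780295553/5239) = sqrt(24189162143)/403 ≈ 385.93)
1/(307240 + x) = 1/(307240 + sqrt(24189162143)/403)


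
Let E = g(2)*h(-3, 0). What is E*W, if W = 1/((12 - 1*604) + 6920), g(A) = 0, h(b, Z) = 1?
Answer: 0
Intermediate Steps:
W = 1/6328 (W = 1/((12 - 604) + 6920) = 1/(-592 + 6920) = 1/6328 ≈ 0.00015803)
E = 0 (E = 0*1 = 0)
E*W = 0*(1/6328) = 0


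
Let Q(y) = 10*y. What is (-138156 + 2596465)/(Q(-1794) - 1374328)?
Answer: -2458309/1392268 ≈ -1.7657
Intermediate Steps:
(-138156 + 2596465)/(Q(-1794) - 1374328) = (-138156 + 2596465)/(10*(-1794) - 1374328) = 2458309/(-17940 - 1374328) = 2458309/(-1392268) = 2458309*(-1/1392268) = -2458309/1392268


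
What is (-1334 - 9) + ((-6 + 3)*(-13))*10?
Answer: -953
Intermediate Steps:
(-1334 - 9) + ((-6 + 3)*(-13))*10 = -1343 - 3*(-13)*10 = -1343 + 39*10 = -1343 + 390 = -953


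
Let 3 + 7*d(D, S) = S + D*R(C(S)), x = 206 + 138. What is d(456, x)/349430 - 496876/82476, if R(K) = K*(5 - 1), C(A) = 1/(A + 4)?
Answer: -303833777039/50434280190 ≈ -6.0244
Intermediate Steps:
C(A) = 1/(4 + A)
x = 344
R(K) = 4*K (R(K) = K*4 = 4*K)
d(D, S) = -3/7 + S/7 + 4*D/(7*(4 + S)) (d(D, S) = -3/7 + (S + D*(4/(4 + S)))/7 = -3/7 + (S + 4*D/(4 + S))/7 = -3/7 + (S/7 + 4*D/(7*(4 + S))) = -3/7 + S/7 + 4*D/(7*(4 + S)))
d(456, x)/349430 - 496876/82476 = ((4*456 + (-3 + 344)*(4 + 344))/(7*(4 + 344)))/349430 - 496876/82476 = ((1/7)*(1824 + 341*348)/348)*(1/349430) - 496876*1/82476 = ((1/7)*(1/348)*(1824 + 118668))*(1/349430) - 124219/20619 = ((1/7)*(1/348)*120492)*(1/349430) - 124219/20619 = (10041/203)*(1/349430) - 124219/20619 = 10041/70934290 - 124219/20619 = -303833777039/50434280190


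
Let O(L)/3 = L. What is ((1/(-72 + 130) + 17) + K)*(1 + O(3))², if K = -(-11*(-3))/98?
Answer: 2370300/1421 ≈ 1668.1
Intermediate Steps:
O(L) = 3*L
K = -33/98 ≈ -0.33673
((1/(-72 + 130) + 17) + K)*(1 + O(3))² = ((1/(-72 + 130) + 17) - 33/98)*(1 + 3*3)² = ((1/58 + 17) - 33/98)*(1 + 9)² = ((1/58 + 17) - 33/98)*10² = (987/58 - 33/98)*100 = (23703/1421)*100 = 2370300/1421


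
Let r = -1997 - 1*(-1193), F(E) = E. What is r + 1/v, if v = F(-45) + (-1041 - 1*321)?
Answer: -1131229/1407 ≈ -804.00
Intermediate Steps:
r = -804 (r = -1997 + 1193 = -804)
v = -1407 (v = -45 + (-1041 - 1*321) = -45 + (-1041 - 321) = -45 - 1362 = -1407)
r + 1/v = -804 + 1/(-1407) = -804 - 1/1407 = -1131229/1407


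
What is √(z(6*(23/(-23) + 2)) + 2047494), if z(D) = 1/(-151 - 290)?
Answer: √902944853/21 ≈ 1430.9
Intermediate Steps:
z(D) = -1/441 (z(D) = 1/(-441) = -1/441)
√(z(6*(23/(-23) + 2)) + 2047494) = √(-1/441 + 2047494) = √(902944853/441) = √902944853/21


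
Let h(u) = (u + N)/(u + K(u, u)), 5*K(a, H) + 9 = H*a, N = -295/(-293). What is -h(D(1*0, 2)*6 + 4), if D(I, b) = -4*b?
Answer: 20995/166717 ≈ 0.12593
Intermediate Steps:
N = 295/293 (N = -295*(-1/293) = 295/293 ≈ 1.0068)
K(a, H) = -9/5 + H*a/5 (K(a, H) = -9/5 + (H*a)/5 = -9/5 + H*a/5)
h(u) = (295/293 + u)/(-9/5 + u + u²/5) (h(u) = (u + 295/293)/(u + (-9/5 + u*u/5)) = (295/293 + u)/(u + (-9/5 + u²/5)) = (295/293 + u)/(-9/5 + u + u²/5))
-h(D(1*0, 2)*6 + 4) = -5*(295 + 293*(-4*2*6 + 4))/(293*(-9 + (-4*2*6 + 4)² + 5*(-4*2*6 + 4))) = -5*(295 + 293*(-8*6 + 4))/(293*(-9 + (-8*6 + 4)² + 5*(-8*6 + 4))) = -5*(295 + 293*(-48 + 4))/(293*(-9 + (-48 + 4)² + 5*(-48 + 4))) = -5*(295 + 293*(-44))/(293*(-9 + (-44)² + 5*(-44))) = -5*(295 - 12892)/(293*(-9 + 1936 - 220)) = -5*(-12597)/(293*1707) = -1*(-20995/166717) = 20995/166717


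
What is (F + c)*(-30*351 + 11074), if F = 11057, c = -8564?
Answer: 1356192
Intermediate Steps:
(F + c)*(-30*351 + 11074) = (11057 - 8564)*(-30*351 + 11074) = 2493*(-10530 + 11074) = 2493*544 = 1356192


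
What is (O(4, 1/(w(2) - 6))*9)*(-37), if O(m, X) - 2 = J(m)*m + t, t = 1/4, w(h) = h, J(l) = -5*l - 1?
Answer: 108891/4 ≈ 27223.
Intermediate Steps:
J(l) = -1 - 5*l
t = ¼ ≈ 0.25000
O(m, X) = 9/4 + m*(-1 - 5*m) (O(m, X) = 2 + ((-1 - 5*m)*m + ¼) = 2 + (m*(-1 - 5*m) + ¼) = 2 + (¼ + m*(-1 - 5*m)) = 9/4 + m*(-1 - 5*m))
(O(4, 1/(w(2) - 6))*9)*(-37) = ((9/4 - 1*4 - 5*4²)*9)*(-37) = ((9/4 - 4 - 5*16)*9)*(-37) = ((9/4 - 4 - 80)*9)*(-37) = -327/4*9*(-37) = -2943/4*(-37) = 108891/4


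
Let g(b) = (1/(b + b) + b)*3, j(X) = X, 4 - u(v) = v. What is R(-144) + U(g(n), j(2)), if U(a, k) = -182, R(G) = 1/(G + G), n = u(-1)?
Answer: -52417/288 ≈ -182.00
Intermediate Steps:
u(v) = 4 - v
n = 5 (n = 4 - 1*(-1) = 4 + 1 = 5)
R(G) = 1/(2*G)
g(b) = 3*b + 3/(2*b) (g(b) = (1/(2*b) + b)*3 = (b + 1/(2*b))*3 = 3*b + 3/(2*b))
R(-144) + U(g(n), j(2)) = (1/2)/(-144) - 182 = (1/2)*(-1/144) - 182 = -1/288 - 182 = -52417/288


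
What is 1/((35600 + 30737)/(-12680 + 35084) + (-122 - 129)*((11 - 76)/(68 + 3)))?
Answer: 1590684/370231187 ≈ 0.0042965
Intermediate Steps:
1/((35600 + 30737)/(-12680 + 35084) + (-122 - 129)*((11 - 76)/(68 + 3))) = 1/(66337/22404 - (-16315)/71) = 1/(66337*(1/22404) - (-16315)/71) = 1/(66337/22404 - 251*(-65/71)) = 1/(66337/22404 + 16315/71) = 1/(370231187/1590684) = 1590684/370231187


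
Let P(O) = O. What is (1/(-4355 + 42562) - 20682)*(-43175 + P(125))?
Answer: 34017988297650/38207 ≈ 8.9036e+8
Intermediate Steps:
(1/(-4355 + 42562) - 20682)*(-43175 + P(125)) = (1/(-4355 + 42562) - 20682)*(-43175 + 125) = (1/38207 - 20682)*(-43050) = -790197173/38207*(-43050) = 34017988297650/38207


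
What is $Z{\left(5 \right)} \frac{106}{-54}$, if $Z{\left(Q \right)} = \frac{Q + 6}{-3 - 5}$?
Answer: $\frac{583}{216} \approx 2.6991$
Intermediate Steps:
$Z{\left(Q \right)} = - \frac{3}{4} - \frac{Q}{8}$ ($Z{\left(Q \right)} = \frac{6 + Q}{-8} = \left(6 + Q\right) \left(- \frac{1}{8}\right) = - \frac{3}{4} - \frac{Q}{8}$)
$Z{\left(5 \right)} \frac{106}{-54} = \left(- \frac{3}{4} - \frac{5}{8}\right) \frac{106}{-54} = \left(- \frac{3}{4} - \frac{5}{8}\right) 106 \left(- \frac{1}{54}\right) = \left(- \frac{11}{8}\right) \left(- \frac{53}{27}\right) = \frac{583}{216}$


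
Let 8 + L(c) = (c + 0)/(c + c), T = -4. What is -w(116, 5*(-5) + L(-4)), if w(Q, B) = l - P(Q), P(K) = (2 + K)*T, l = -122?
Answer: -350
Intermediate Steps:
P(K) = -8 - 4*K (P(K) = (2 + K)*(-4) = -8 - 4*K)
L(c) = -15/2 (L(c) = -8 + (c + 0)/(c + c) = -8 + c/((2*c)) = -8 + c*(1/(2*c)) = -8 + ½ = -15/2)
w(Q, B) = -114 + 4*Q (w(Q, B) = -122 - (-8 - 4*Q) = -122 + (8 + 4*Q) = -114 + 4*Q)
-w(116, 5*(-5) + L(-4)) = -(-114 + 4*116) = -(-114 + 464) = -1*350 = -350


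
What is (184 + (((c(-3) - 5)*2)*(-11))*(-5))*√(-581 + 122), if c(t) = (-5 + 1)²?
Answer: 4182*I*√51 ≈ 29865.0*I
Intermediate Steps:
c(t) = 16 (c(t) = (-4)² = 16)
(184 + (((c(-3) - 5)*2)*(-11))*(-5))*√(-581 + 122) = (184 + (((16 - 5)*2)*(-11))*(-5))*√(-581 + 122) = (184 + ((11*2)*(-11))*(-5))*√(-459) = (184 + (22*(-11))*(-5))*(3*I*√51) = (184 - 242*(-5))*(3*I*√51) = (184 + 1210)*(3*I*√51) = 1394*(3*I*√51) = 4182*I*√51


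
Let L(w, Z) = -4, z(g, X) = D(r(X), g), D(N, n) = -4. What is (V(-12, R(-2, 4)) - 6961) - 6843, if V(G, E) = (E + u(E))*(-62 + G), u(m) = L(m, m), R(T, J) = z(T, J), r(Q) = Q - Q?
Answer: -13212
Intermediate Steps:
r(Q) = 0
z(g, X) = -4
R(T, J) = -4
u(m) = -4
V(G, E) = (-62 + G)*(-4 + E) (V(G, E) = (E - 4)*(-62 + G) = (-4 + E)*(-62 + G) = (-62 + G)*(-4 + E))
(V(-12, R(-2, 4)) - 6961) - 6843 = ((248 - 62*(-4) - 4*(-12) - 4*(-12)) - 6961) - 6843 = ((248 + 248 + 48 + 48) - 6961) - 6843 = (592 - 6961) - 6843 = -6369 - 6843 = -13212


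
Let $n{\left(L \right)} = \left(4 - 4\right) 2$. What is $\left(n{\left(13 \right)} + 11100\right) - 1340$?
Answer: $9760$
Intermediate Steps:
$n{\left(L \right)} = 0$ ($n{\left(L \right)} = 0 \cdot 2 = 0$)
$\left(n{\left(13 \right)} + 11100\right) - 1340 = \left(0 + 11100\right) - 1340 = 11100 - 1340 = 9760$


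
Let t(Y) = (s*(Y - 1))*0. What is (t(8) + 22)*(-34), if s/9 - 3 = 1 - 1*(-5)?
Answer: -748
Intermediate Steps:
s = 81 (s = 27 + 9*(1 - 1*(-5)) = 27 + 9*(1 + 5) = 27 + 9*6 = 27 + 54 = 81)
t(Y) = 0 (t(Y) = (81*(Y - 1))*0 = (81*(-1 + Y))*0 = (-81 + 81*Y)*0 = 0)
(t(8) + 22)*(-34) = (0 + 22)*(-34) = 22*(-34) = -748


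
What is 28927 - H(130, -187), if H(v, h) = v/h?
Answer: 5409479/187 ≈ 28928.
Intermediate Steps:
28927 - H(130, -187) = 28927 - 130/(-187) = 28927 - 130*(-1)/187 = 28927 - 1*(-130/187) = 28927 + 130/187 = 5409479/187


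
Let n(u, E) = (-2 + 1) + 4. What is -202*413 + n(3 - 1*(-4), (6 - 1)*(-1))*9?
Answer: -83399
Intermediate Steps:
n(u, E) = 3 (n(u, E) = -1 + 4 = 3)
-202*413 + n(3 - 1*(-4), (6 - 1)*(-1))*9 = -202*413 + 3*9 = -83426 + 27 = -83399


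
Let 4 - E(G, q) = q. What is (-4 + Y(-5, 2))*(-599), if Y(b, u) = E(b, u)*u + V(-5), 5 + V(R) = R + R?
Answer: 8985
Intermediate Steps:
E(G, q) = 4 - q
V(R) = -5 + 2*R (V(R) = -5 + (R + R) = -5 + 2*R)
Y(b, u) = -15 + u*(4 - u) (Y(b, u) = (4 - u)*u + (-5 + 2*(-5)) = u*(4 - u) + (-5 - 10) = u*(4 - u) - 15 = -15 + u*(4 - u))
(-4 + Y(-5, 2))*(-599) = (-4 + (-15 - 1*2*(-4 + 2)))*(-599) = (-4 + (-15 - 1*2*(-2)))*(-599) = (-4 + (-15 + 4))*(-599) = (-4 - 11)*(-599) = -15*(-599) = 8985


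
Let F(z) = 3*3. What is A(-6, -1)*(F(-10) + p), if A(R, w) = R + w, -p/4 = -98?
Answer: -2807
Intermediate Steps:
p = 392 (p = -4*(-98) = 392)
F(z) = 9
A(-6, -1)*(F(-10) + p) = (-6 - 1)*(9 + 392) = -7*401 = -2807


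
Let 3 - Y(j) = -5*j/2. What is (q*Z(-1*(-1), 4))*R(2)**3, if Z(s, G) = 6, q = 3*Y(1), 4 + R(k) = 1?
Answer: -2673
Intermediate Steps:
R(k) = -3 (R(k) = -4 + 1 = -3)
Y(j) = 3 + 5*j/2 (Y(j) = 3 - (-5*j)/2 = 3 - (-5)*j/2 = 3 + 5*j/2)
q = 33/2 (q = 3*(3 + (5/2)*1) = 3*(3 + 5/2) = 3*(11/2) = 33/2 ≈ 16.500)
(q*Z(-1*(-1), 4))*R(2)**3 = ((33/2)*6)*(-3)**3 = 99*(-27) = -2673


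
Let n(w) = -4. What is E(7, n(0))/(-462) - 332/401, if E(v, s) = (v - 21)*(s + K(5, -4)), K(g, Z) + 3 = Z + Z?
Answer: -5657/4411 ≈ -1.2825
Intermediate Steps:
K(g, Z) = -3 + 2*Z (K(g, Z) = -3 + (Z + Z) = -3 + 2*Z)
E(v, s) = (-21 + v)*(-11 + s) (E(v, s) = (v - 21)*(s + (-3 + 2*(-4))) = (-21 + v)*(s + (-3 - 8)) = (-21 + v)*(s - 11) = (-21 + v)*(-11 + s))
E(7, n(0))/(-462) - 332/401 = (231 - 21*(-4) - 11*7 - 4*7)/(-462) - 332/401 = (231 + 84 - 77 - 28)*(-1/462) - 332*1/401 = 210*(-1/462) - 332/401 = -5/11 - 332/401 = -5657/4411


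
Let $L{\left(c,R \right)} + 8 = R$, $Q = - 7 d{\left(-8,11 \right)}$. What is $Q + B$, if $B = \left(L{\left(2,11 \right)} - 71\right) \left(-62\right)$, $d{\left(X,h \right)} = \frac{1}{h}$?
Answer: $\frac{46369}{11} \approx 4215.4$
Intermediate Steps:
$Q = - \frac{7}{11} \approx -0.63636$
$L{\left(c,R \right)} = -8 + R$
$B = 4216$ ($B = \left(\left(-8 + 11\right) - 71\right) \left(-62\right) = \left(3 - 71\right) \left(-62\right) = \left(-68\right) \left(-62\right) = 4216$)
$Q + B = - \frac{7}{11} + 4216 = \frac{46369}{11}$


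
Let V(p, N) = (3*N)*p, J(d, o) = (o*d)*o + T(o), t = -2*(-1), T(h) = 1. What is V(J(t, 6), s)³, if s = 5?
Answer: 1312932375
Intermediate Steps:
t = 2
J(d, o) = 1 + d*o² (J(d, o) = (o*d)*o + 1 = (d*o)*o + 1 = d*o² + 1 = 1 + d*o²)
V(p, N) = 3*N*p
V(J(t, 6), s)³ = (3*5*(1 + 2*6²))³ = (3*5*(1 + 2*36))³ = (3*5*(1 + 72))³ = (3*5*73)³ = 1095³ = 1312932375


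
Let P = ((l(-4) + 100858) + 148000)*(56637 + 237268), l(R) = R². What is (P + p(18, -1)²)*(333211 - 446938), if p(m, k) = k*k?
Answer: -8318597008252917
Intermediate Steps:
p(m, k) = k²
P = 73145312970 (P = (((-4)² + 100858) + 148000)*(56637 + 237268) = ((16 + 100858) + 148000)*293905 = (100874 + 148000)*293905 = 248874*293905 = 73145312970)
(P + p(18, -1)²)*(333211 - 446938) = (73145312970 + ((-1)²)²)*(333211 - 446938) = (73145312970 + 1²)*(-113727) = (73145312970 + 1)*(-113727) = 73145312971*(-113727) = -8318597008252917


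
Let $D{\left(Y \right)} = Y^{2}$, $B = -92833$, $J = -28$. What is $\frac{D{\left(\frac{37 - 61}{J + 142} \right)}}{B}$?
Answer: $- \frac{16}{33512713} \approx -4.7743 \cdot 10^{-7}$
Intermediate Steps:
$\frac{D{\left(\frac{37 - 61}{J + 142} \right)}}{B} = \frac{\left(\frac{37 - 61}{-28 + 142}\right)^{2}}{-92833} = \left(- \frac{24}{114}\right)^{2} \left(- \frac{1}{92833}\right) = \left(\left(-24\right) \frac{1}{114}\right)^{2} \left(- \frac{1}{92833}\right) = \left(- \frac{4}{19}\right)^{2} \left(- \frac{1}{92833}\right) = \frac{16}{361} \left(- \frac{1}{92833}\right) = - \frac{16}{33512713}$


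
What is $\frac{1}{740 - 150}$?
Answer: $\frac{1}{590} \approx 0.0016949$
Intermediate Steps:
$\frac{1}{740 - 150} = \frac{1}{590}$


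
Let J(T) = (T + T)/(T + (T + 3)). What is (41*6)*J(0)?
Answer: 0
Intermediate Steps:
J(T) = 2*T/(3 + 2*T) (J(T) = (2*T)/(T + (3 + T)) = (2*T)/(3 + 2*T) = 2*T/(3 + 2*T))
(41*6)*J(0) = (41*6)*(2*0/(3 + 2*0)) = 246*(2*0/(3 + 0)) = 246*(2*0/3) = 246*(2*0*(⅓)) = 246*0 = 0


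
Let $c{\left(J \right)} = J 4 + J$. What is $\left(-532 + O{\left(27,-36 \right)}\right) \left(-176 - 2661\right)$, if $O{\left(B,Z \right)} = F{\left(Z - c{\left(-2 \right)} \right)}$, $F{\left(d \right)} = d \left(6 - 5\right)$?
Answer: $1583046$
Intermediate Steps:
$c{\left(J \right)} = 5 J$ ($c{\left(J \right)} = 4 J + J = 5 J$)
$F{\left(d \right)} = d$ ($F{\left(d \right)} = d 1 = d$)
$O{\left(B,Z \right)} = 10 + Z$ ($O{\left(B,Z \right)} = Z - 5 \left(-2\right) = Z - -10 = Z + 10 = 10 + Z$)
$\left(-532 + O{\left(27,-36 \right)}\right) \left(-176 - 2661\right) = \left(-532 + \left(10 - 36\right)\right) \left(-176 - 2661\right) = \left(-532 - 26\right) \left(-2837\right) = \left(-558\right) \left(-2837\right) = 1583046$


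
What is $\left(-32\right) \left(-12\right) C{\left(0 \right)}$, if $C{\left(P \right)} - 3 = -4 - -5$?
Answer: $1536$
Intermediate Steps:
$C{\left(P \right)} = 4$ ($C{\left(P \right)} = 3 - -1 = 3 + \left(-4 + 5\right) = 3 + 1 = 4$)
$\left(-32\right) \left(-12\right) C{\left(0 \right)} = \left(-32\right) \left(-12\right) 4 = 384 \cdot 4 = 1536$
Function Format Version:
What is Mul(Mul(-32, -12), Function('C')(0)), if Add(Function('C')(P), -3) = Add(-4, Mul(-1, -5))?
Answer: 1536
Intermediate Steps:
Function('C')(P) = 4 (Function('C')(P) = Add(3, Add(-4, Mul(-1, -5))) = Add(3, Add(-4, 5)) = Add(3, 1) = 4)
Mul(Mul(-32, -12), Function('C')(0)) = Mul(Mul(-32, -12), 4) = Mul(384, 4) = 1536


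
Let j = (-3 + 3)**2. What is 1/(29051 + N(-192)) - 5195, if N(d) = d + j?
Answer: -149922504/28859 ≈ -5195.0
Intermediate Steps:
j = 0 (j = 0**2 = 0)
N(d) = d (N(d) = d + 0 = d)
1/(29051 + N(-192)) - 5195 = 1/(29051 - 192) - 5195 = 1/28859 - 5195 = -149922504/28859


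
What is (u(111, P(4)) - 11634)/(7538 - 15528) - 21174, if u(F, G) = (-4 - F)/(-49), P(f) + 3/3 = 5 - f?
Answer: -8289262789/391510 ≈ -21173.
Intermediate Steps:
P(f) = 4 - f (P(f) = -1 + (5 - f) = 4 - f)
u(F, G) = 4/49 + F/49 (u(F, G) = (-4 - F)*(-1/49) = 4/49 + F/49)
(u(111, P(4)) - 11634)/(7538 - 15528) - 21174 = ((4/49 + (1/49)*111) - 11634)/(7538 - 15528) - 21174 = ((4/49 + 111/49) - 11634)/(-7990) - 21174 = (115/49 - 11634)*(-1/7990) - 21174 = -569951/49*(-1/7990) - 21174 = 569951/391510 - 21174 = -8289262789/391510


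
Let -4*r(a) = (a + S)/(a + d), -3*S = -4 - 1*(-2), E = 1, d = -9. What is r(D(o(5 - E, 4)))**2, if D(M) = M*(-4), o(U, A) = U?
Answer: 529/22500 ≈ 0.023511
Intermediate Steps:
S = 2/3 (S = -(-4 - 1*(-2))/3 = -(-4 + 2)/3 = -1/3*(-2) = 2/3 ≈ 0.66667)
D(M) = -4*M
r(a) = -(2/3 + a)/(4*(-9 + a)) (r(a) = -(a + 2/3)/(4*(a - 9)) = -(2/3 + a)/(4*(-9 + a)))
r(D(o(5 - E, 4)))**2 = ((-2 - (-12)*(5 - 1*1))/(12*(-9 - 4*(5 - 1*1))))**2 = ((-2 - (-12)*(5 - 1))/(12*(-9 - 4*(5 - 1))))**2 = ((-2 - (-12)*4)/(12*(-9 - 4*4)))**2 = ((-2 - 3*(-16))/(12*(-9 - 16)))**2 = ((1/12)*(-2 + 48)/(-25))**2 = ((1/12)*(-1/25)*46)**2 = (-23/150)**2 = 529/22500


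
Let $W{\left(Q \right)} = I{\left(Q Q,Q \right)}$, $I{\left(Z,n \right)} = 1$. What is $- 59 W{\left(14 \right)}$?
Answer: $-59$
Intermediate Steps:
$W{\left(Q \right)} = 1$
$- 59 W{\left(14 \right)} = \left(-59\right) 1 = -59$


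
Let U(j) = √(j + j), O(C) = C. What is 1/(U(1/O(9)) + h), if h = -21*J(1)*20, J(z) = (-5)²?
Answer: -47250/496124999 - 3*√2/992249998 ≈ -9.5242e-5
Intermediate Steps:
J(z) = 25
h = -10500 (h = -21*25*20 = -525*20 = -10500)
U(j) = √2*√j (U(j) = √(2*j) = √2*√j)
1/(U(1/O(9)) + h) = 1/(√2*√(1/9) - 10500) = 1/(√2*√(⅑) - 10500) = 1/(√2*(⅓) - 10500) = 1/(√2/3 - 10500) = 1/(-10500 + √2/3)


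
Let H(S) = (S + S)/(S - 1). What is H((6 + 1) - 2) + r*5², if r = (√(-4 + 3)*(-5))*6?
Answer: 5/2 - 750*I ≈ 2.5 - 750.0*I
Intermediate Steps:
H(S) = 2*S/(-1 + S) (H(S) = (2*S)/(-1 + S) = 2*S/(-1 + S))
r = -30*I (r = (√(-1)*(-5))*6 = (I*(-5))*6 = -5*I*6 = -30*I ≈ -30.0*I)
H((6 + 1) - 2) + r*5² = 2*((6 + 1) - 2)/(-1 + ((6 + 1) - 2)) - 30*I*5² = 2*(7 - 2)/(-1 + (7 - 2)) - 30*I*25 = 2*5/(-1 + 5) - 750*I = 2*5/4 - 750*I = 2*5*(¼) - 750*I = 5/2 - 750*I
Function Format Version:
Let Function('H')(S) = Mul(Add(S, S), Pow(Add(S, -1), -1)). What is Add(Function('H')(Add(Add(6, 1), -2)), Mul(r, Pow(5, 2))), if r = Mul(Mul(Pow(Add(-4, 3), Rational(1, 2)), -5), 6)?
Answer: Add(Rational(5, 2), Mul(-750, I)) ≈ Add(2.5000, Mul(-750.00, I))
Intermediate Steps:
Function('H')(S) = Mul(2, S, Pow(Add(-1, S), -1)) (Function('H')(S) = Mul(Mul(2, S), Pow(Add(-1, S), -1)) = Mul(2, S, Pow(Add(-1, S), -1)))
r = Mul(-30, I) (r = Mul(Mul(Pow(-1, Rational(1, 2)), -5), 6) = Mul(Mul(I, -5), 6) = Mul(Mul(-5, I), 6) = Mul(-30, I) ≈ Mul(-30.000, I))
Add(Function('H')(Add(Add(6, 1), -2)), Mul(r, Pow(5, 2))) = Add(Mul(2, Add(Add(6, 1), -2), Pow(Add(-1, Add(Add(6, 1), -2)), -1)), Mul(Mul(-30, I), Pow(5, 2))) = Add(Mul(2, Add(7, -2), Pow(Add(-1, Add(7, -2)), -1)), Mul(Mul(-30, I), 25)) = Add(Mul(2, 5, Pow(Add(-1, 5), -1)), Mul(-750, I)) = Add(Mul(2, 5, Pow(4, -1)), Mul(-750, I)) = Add(Mul(2, 5, Rational(1, 4)), Mul(-750, I)) = Add(Rational(5, 2), Mul(-750, I))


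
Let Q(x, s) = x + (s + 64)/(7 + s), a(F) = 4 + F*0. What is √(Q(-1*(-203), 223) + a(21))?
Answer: √11016310/230 ≈ 14.431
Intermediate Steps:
a(F) = 4 (a(F) = 4 + 0 = 4)
Q(x, s) = x + (64 + s)/(7 + s)
√(Q(-1*(-203), 223) + a(21)) = √((64 + 223 + 7*(-1*(-203)) + 223*(-1*(-203)))/(7 + 223) + 4) = √((64 + 223 + 7*203 + 223*203)/230 + 4) = √((64 + 223 + 1421 + 45269)/230 + 4) = √((1/230)*46977 + 4) = √(46977/230 + 4) = √(47897/230) = √11016310/230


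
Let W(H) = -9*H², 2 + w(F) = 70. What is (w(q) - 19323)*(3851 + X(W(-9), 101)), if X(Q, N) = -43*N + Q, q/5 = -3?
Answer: 23510355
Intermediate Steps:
q = -15 (q = 5*(-3) = -15)
w(F) = 68 (w(F) = -2 + 70 = 68)
X(Q, N) = Q - 43*N
(w(q) - 19323)*(3851 + X(W(-9), 101)) = (68 - 19323)*(3851 + (-9*(-9)² - 43*101)) = -19255*(3851 + (-9*81 - 4343)) = -19255*(3851 + (-729 - 4343)) = -19255*(3851 - 5072) = -19255*(-1221) = 23510355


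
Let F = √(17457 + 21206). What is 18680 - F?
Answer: 18680 - 41*√23 ≈ 18483.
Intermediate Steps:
F = 41*√23 (F = √38663 = 41*√23 ≈ 196.63)
18680 - F = 18680 - 41*√23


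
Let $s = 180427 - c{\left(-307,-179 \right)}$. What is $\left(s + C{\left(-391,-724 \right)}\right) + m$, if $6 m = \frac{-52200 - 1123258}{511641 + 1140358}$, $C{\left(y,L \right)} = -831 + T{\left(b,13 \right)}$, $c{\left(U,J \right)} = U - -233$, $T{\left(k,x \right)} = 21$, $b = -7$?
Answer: $\frac{890547469198}{4955997} \approx 1.7969 \cdot 10^{5}$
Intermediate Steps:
$c{\left(U,J \right)} = 233 + U$ ($c{\left(U,J \right)} = U + 233 = 233 + U$)
$C{\left(y,L \right)} = -810$ ($C{\left(y,L \right)} = -831 + 21 = -810$)
$s = 180501$ ($s = 180427 - \left(233 - 307\right) = 180427 - -74 = 180427 + 74 = 180501$)
$m = - \frac{587729}{4955997}$ ($m = \frac{\left(-52200 - 1123258\right) \frac{1}{511641 + 1140358}}{6} = \frac{\left(-1175458\right) \frac{1}{1651999}}{6} = \frac{1}{6} \left(- \frac{1175458}{1651999}\right) = - \frac{587729}{4955997} \approx -0.11859$)
$\left(s + C{\left(-391,-724 \right)}\right) + m = \left(180501 - 810\right) - \frac{587729}{4955997} = 179691 - \frac{587729}{4955997} = \frac{890547469198}{4955997}$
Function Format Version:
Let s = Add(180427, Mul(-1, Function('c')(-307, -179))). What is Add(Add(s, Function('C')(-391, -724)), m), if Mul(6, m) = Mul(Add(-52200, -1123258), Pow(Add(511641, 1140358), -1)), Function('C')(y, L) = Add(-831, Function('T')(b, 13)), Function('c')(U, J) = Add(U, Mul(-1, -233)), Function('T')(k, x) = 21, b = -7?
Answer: Rational(890547469198, 4955997) ≈ 1.7969e+5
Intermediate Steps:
Function('c')(U, J) = Add(233, U) (Function('c')(U, J) = Add(U, 233) = Add(233, U))
Function('C')(y, L) = -810 (Function('C')(y, L) = Add(-831, 21) = -810)
s = 180501 (s = Add(180427, Mul(-1, Add(233, -307))) = Add(180427, Mul(-1, -74)) = Add(180427, 74) = 180501)
m = Rational(-587729, 4955997) (m = Mul(Rational(1, 6), Mul(Add(-52200, -1123258), Pow(Add(511641, 1140358), -1))) = Mul(Rational(1, 6), Mul(-1175458, Pow(1651999, -1))) = Mul(Rational(1, 6), Mul(-1175458, Rational(1, 1651999))) = Mul(Rational(1, 6), Rational(-1175458, 1651999)) = Rational(-587729, 4955997) ≈ -0.11859)
Add(Add(s, Function('C')(-391, -724)), m) = Add(Add(180501, -810), Rational(-587729, 4955997)) = Add(179691, Rational(-587729, 4955997)) = Rational(890547469198, 4955997)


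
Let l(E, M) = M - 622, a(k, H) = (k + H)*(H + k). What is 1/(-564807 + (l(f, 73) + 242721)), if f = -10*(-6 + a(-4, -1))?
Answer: -1/322635 ≈ -3.0995e-6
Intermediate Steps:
a(k, H) = (H + k)² (a(k, H) = (H + k)*(H + k) = (H + k)²)
f = -190 (f = -10*(-6 + (-1 - 4)²) = -10*(-6 + (-5)²) = -10*(-6 + 25) = -10*19 = -190)
l(E, M) = -622 + M
1/(-564807 + (l(f, 73) + 242721)) = 1/(-564807 + ((-622 + 73) + 242721)) = 1/(-564807 + (-549 + 242721)) = 1/(-564807 + 242172) = 1/(-322635) = -1/322635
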